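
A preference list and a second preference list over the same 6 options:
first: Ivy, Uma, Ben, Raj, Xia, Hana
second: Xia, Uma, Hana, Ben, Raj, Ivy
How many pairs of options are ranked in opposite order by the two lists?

Assign each item its position (1..6) in the first ordering, then rewrite the second ordering as that position sequence:
positions: Ivy→1, Uma→2, Ben→3, Raj→4, Xia→5, Hana→6
second ordering as positions: [5, 2, 6, 3, 4, 1]
Discordant pairs = inversions in this position sequence.
5: 2, 3, 4, 1 → 4
2: 1 → 1
6: 3, 4, 1 → 3
3: 1 → 1
4: 1 → 1
1: 0
Total: 4 + 1 + 3 + 1 + 1 + 0 = 10

10 pairs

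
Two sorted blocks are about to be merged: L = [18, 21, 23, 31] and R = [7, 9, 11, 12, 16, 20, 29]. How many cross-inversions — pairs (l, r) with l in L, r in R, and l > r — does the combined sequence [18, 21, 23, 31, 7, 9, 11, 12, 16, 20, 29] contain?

Count, for every r in R, how many entries of L exceed r:
r = 7: 18, 21, 23, 31 → 4
r = 9: 18, 21, 23, 31 → 4
r = 11: 18, 21, 23, 31 → 4
r = 12: 18, 21, 23, 31 → 4
r = 16: 18, 21, 23, 31 → 4
r = 20: 21, 23, 31 → 3
r = 29: 31 → 1
Cross-inversions: 4 + 4 + 4 + 4 + 4 + 3 + 1 = 24

24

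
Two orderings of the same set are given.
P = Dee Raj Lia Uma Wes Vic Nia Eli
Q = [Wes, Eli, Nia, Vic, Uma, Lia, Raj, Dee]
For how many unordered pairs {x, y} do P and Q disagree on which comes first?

There are 25 disagreeing pairs.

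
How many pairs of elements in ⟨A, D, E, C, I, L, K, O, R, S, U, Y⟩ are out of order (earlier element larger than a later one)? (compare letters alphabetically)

3 inversions

For each element, count later entries that are smaller:
A → none → 0
D → C → 1
E → C → 1
C → none → 0
I → none → 0
L → K → 1
K → none → 0
O → none → 0
R → none → 0
S → none → 0
U → none → 0
Y → none → 0
Sum: 0 + 1 + 1 + 0 + 0 + 1 + 0 + 0 + 0 + 0 + 0 + 0 = 3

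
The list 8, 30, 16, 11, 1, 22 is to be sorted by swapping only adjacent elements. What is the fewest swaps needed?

8 adjacent swaps

Each adjacent swap fixes exactly one inversion, so the minimum swap count equals the number of inversions.
Count inversions — for each element, later elements that are smaller:
8: 1 → 1
30: 16, 11, 1, 22 → 4
16: 11, 1 → 2
11: 1 → 1
1: none → 0
22: none → 0
Total inversions: 1 + 4 + 2 + 1 + 0 + 0 = 8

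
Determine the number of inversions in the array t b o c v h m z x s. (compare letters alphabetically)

15

Sweep left to right; for each value list the smaller values that follow it:
t: 6
b: 0
o: 3
c: 0
v: 3
h: 0
m: 0
z: 2
x: 1
s: 0
Sum: 6 + 0 + 3 + 0 + 3 + 0 + 0 + 2 + 1 + 0 = 15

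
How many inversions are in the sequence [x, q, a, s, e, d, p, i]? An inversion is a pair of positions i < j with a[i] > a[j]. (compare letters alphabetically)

18

Sweep left to right; for each value list the smaller values that follow it:
x: 7
q: 5
a: 0
s: 4
e: 1
d: 0
p: 1
i: 0
Sum: 7 + 5 + 0 + 4 + 1 + 0 + 1 + 0 = 18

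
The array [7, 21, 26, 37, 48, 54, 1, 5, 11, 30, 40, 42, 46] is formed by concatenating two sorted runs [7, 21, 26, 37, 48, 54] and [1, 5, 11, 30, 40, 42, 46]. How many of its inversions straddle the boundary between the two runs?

For each element r of the right run, count left-run elements greater than r:
r = 1: 7, 21, 26, 37, 48, 54 → 6
r = 5: 7, 21, 26, 37, 48, 54 → 6
r = 11: 21, 26, 37, 48, 54 → 5
r = 30: 37, 48, 54 → 3
r = 40: 48, 54 → 2
r = 42: 48, 54 → 2
r = 46: 48, 54 → 2
Cross-inversions: 6 + 6 + 5 + 3 + 2 + 2 + 2 = 26

There are 26 split inversions.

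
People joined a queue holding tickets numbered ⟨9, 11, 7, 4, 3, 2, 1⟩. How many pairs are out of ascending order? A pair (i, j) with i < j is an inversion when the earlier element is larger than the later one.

Sweep left to right; for each value list the smaller values that follow it:
9: 5
11: 5
7: 4
4: 3
3: 2
2: 1
1: 0
Sum: 5 + 5 + 4 + 3 + 2 + 1 + 0 = 20

20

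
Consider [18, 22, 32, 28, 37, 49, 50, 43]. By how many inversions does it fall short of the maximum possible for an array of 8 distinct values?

Maximum inversions for 8 distinct elements is C(8, 2) = 8·7/2 = 28.
Current inversions — for each element, count later smaller elements:
18: 0
22: 0
32: 1
28: 0
37: 0
49: 1
50: 1
43: 0
Current total: 0 + 0 + 1 + 0 + 0 + 1 + 1 + 0 = 3
Shortfall: 28 − 3 = 25

25 inversions short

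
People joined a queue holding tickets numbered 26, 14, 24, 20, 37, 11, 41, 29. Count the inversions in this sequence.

11 inversions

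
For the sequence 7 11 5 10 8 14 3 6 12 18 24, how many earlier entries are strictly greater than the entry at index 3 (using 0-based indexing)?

The element at index 3 is 10.
Elements before it: 7, 11, 5
Those larger than 10: 11

1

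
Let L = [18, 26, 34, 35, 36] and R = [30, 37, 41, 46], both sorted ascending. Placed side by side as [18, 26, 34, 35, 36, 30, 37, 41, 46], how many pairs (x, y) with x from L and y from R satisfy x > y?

Count, for every r in R, how many entries of L exceed r:
r = 30: 34, 35, 36 → 3
r = 37: none → 0
r = 41: none → 0
r = 46: none → 0
Cross-inversions: 3 + 0 + 0 + 0 = 3

3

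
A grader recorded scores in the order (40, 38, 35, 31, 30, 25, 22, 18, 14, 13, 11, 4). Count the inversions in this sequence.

66 inversions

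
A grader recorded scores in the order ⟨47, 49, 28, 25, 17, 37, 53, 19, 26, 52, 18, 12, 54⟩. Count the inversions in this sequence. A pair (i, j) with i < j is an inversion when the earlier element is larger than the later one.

There are 43 inversions.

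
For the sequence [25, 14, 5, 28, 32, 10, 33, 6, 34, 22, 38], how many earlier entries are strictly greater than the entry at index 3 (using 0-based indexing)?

0

The element at index 3 is 28.
Elements before it: 25, 14, 5
None of them are larger than 28.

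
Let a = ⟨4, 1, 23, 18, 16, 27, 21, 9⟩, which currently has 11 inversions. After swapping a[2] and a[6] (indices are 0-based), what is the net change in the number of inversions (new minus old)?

-1

Positions 2 and 6 hold 23 and 21; after swapping, the array is [4, 1, 21, 18, 16, 27, 23, 9].
Sweep left to right; for each value list the smaller values that follow it:
4: 1
1: 0
21: 3
18: 2
16: 1
27: 2
23: 1
9: 0
Sum: 1 + 0 + 3 + 2 + 1 + 2 + 1 + 0 = 10
Change: 10 − 11 = -1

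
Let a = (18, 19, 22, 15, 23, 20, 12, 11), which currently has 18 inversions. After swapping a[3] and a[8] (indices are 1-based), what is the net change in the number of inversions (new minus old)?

Positions 3 and 8 hold 22 and 11; after swapping, the array is [18, 19, 11, 15, 23, 20, 12, 22].
Sweep left to right; for each value list the smaller values that follow it:
18: 3
19: 3
11: 0
15: 1
23: 3
20: 1
12: 0
22: 0
Sum: 3 + 3 + 0 + 1 + 3 + 1 + 0 + 0 = 11
Change: 11 − 18 = -7

-7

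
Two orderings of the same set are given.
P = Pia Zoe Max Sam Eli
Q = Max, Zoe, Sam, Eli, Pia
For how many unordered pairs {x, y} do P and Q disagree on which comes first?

Assign each item its position (1..5) in the first ordering, then rewrite the second ordering as that position sequence:
positions: Pia→1, Zoe→2, Max→3, Sam→4, Eli→5
second ordering as positions: [3, 2, 4, 5, 1]
Discordant pairs = inversions in this position sequence.
3: 2, 1 → 2
2: 1 → 1
4: 1 → 1
5: 1 → 1
1: 0
Total: 2 + 1 + 1 + 1 + 0 = 5

5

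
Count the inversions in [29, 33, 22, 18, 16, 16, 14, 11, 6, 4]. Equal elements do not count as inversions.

Inversions: 43

Element-by-element contributions:
29 → 22, 18, 16, 16, 14, 11, 6, 4 → 8
33 → 22, 18, 16, 16, 14, 11, 6, 4 → 8
22 → 18, 16, 16, 14, 11, 6, 4 → 7
18 → 16, 16, 14, 11, 6, 4 → 6
16 → 14, 11, 6, 4 → 4
16 → 14, 11, 6, 4 → 4
14 → 11, 6, 4 → 3
11 → 6, 4 → 2
6 → 4 → 1
4 → none → 0
Sum: 8 + 8 + 7 + 6 + 4 + 4 + 3 + 2 + 1 + 0 = 43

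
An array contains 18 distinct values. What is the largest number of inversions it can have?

A reversed (strictly descending) arrangement makes every pair an inversion, giving C(18, 2) inversions.
C(18, 2) = 18·17/2 = 153

153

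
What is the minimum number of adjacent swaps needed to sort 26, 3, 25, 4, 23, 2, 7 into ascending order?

Minimum adjacent swaps = number of inversions (each swap of adjacent out-of-order elements removes one inversion and no swap can remove more).
Count inversions — for each element, later elements that are smaller:
26: 3, 25, 4, 23, 2, 7 → 6
3: 2 → 1
25: 4, 23, 2, 7 → 4
4: 2 → 1
23: 2, 7 → 2
2: none → 0
7: none → 0
Total inversions: 6 + 1 + 4 + 1 + 2 + 0 + 0 = 14

14 swaps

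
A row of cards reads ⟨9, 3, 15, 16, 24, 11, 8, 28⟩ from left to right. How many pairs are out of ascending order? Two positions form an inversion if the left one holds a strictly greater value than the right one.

Element-by-element contributions:
9 → 3, 8 → 2
3 → none → 0
15 → 11, 8 → 2
16 → 11, 8 → 2
24 → 11, 8 → 2
11 → 8 → 1
8 → none → 0
28 → none → 0
Sum: 2 + 0 + 2 + 2 + 2 + 1 + 0 + 0 = 9

9 out-of-order pairs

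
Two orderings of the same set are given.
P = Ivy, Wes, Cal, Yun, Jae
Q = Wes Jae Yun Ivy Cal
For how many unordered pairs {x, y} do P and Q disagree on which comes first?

There are 6 disagreeing pairs.

Assign each item its position (1..5) in the first ordering, then rewrite the second ordering as that position sequence:
positions: Ivy→1, Wes→2, Cal→3, Yun→4, Jae→5
second ordering as positions: [2, 5, 4, 1, 3]
Discordant pairs = inversions in this position sequence.
2: 1 → 1
5: 4, 1, 3 → 3
4: 1, 3 → 2
1: 0
3: 0
Total: 1 + 3 + 2 + 0 + 0 = 6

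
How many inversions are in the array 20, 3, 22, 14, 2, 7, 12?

There are 13 inversions.

Count, for each position, how many later elements it exceeds:
20 → 3, 14, 2, 7, 12 → 5
3 → 2 → 1
22 → 14, 2, 7, 12 → 4
14 → 2, 7, 12 → 3
2 → none → 0
7 → none → 0
12 → none → 0
Sum: 5 + 1 + 4 + 3 + 0 + 0 + 0 = 13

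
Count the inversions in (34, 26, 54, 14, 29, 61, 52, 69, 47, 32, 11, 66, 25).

Count, for each position, how many later elements it exceeds:
34 → 26, 14, 29, 32, 11, 25 → 6
26 → 14, 11, 25 → 3
54 → 14, 29, 52, 47, 32, 11, 25 → 7
14 → 11 → 1
29 → 11, 25 → 2
61 → 52, 47, 32, 11, 25 → 5
52 → 47, 32, 11, 25 → 4
69 → 47, 32, 11, 66, 25 → 5
47 → 32, 11, 25 → 3
32 → 11, 25 → 2
11 → none → 0
66 → 25 → 1
25 → none → 0
Sum: 6 + 3 + 7 + 1 + 2 + 5 + 4 + 5 + 3 + 2 + 0 + 1 + 0 = 39

39 out-of-order pairs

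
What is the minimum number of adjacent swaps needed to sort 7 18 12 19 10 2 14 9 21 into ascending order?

Minimum adjacent swaps = number of inversions (each swap of adjacent out-of-order elements removes one inversion and no swap can remove more).
Count inversions — for each element, later elements that are smaller:
7: 2 → 1
18: 12, 10, 2, 14, 9 → 5
12: 10, 2, 9 → 3
19: 10, 2, 14, 9 → 4
10: 2, 9 → 2
2: none → 0
14: 9 → 1
9: none → 0
21: none → 0
Total inversions: 1 + 5 + 3 + 4 + 2 + 0 + 1 + 0 + 0 = 16

16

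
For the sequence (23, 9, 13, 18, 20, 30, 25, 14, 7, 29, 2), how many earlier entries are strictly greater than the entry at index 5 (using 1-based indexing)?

1

The element at index 5 is 20.
Elements before it: 23, 9, 13, 18
Those larger than 20: 23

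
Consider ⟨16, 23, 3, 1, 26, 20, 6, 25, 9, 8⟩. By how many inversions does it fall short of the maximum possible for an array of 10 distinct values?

Maximum inversions for 10 distinct elements is C(10, 2) = 10·9/2 = 45.
Current inversions — for each element, count later smaller elements:
16: 5
23: 6
3: 1
1: 0
26: 5
20: 3
6: 0
25: 2
9: 1
8: 0
Current total: 5 + 6 + 1 + 0 + 5 + 3 + 0 + 2 + 1 + 0 = 23
Shortfall: 45 − 23 = 22

22 inversions short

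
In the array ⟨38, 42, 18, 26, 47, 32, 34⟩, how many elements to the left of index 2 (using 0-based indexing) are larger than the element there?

2 such elements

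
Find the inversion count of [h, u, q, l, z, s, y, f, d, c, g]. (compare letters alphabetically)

Element-by-element contributions:
h → f, d, c, g → 4
u → q, l, s, f, d, c, g → 7
q → l, f, d, c, g → 5
l → f, d, c, g → 4
z → s, y, f, d, c, g → 6
s → f, d, c, g → 4
y → f, d, c, g → 4
f → d, c → 2
d → c → 1
c → none → 0
g → none → 0
Sum: 4 + 7 + 5 + 4 + 6 + 4 + 4 + 2 + 1 + 0 + 0 = 37

37 inversions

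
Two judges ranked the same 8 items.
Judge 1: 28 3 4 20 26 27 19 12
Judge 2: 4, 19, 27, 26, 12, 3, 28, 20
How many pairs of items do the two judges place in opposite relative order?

Assign each item its position (1..8) in the first ordering, then rewrite the second ordering as that position sequence:
positions: 28→1, 3→2, 4→3, 20→4, 26→5, 27→6, 19→7, 12→8
second ordering as positions: [3, 7, 6, 5, 8, 2, 1, 4]
Discordant pairs = inversions in this position sequence.
3: 2, 1 → 2
7: 6, 5, 2, 1, 4 → 5
6: 5, 2, 1, 4 → 4
5: 2, 1, 4 → 3
8: 2, 1, 4 → 3
2: 1 → 1
1: 0
4: 0
Total: 2 + 5 + 4 + 3 + 3 + 1 + 0 + 0 = 18

18 discordant pairs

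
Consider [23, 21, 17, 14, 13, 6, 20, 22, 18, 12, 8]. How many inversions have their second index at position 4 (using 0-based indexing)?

The element at index 4 is 13.
Elements before it: 23, 21, 17, 14
Those larger than 13: 23, 21, 17, 14

4 such elements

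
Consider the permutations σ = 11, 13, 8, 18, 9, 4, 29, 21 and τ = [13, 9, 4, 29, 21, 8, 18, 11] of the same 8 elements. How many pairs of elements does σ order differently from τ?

15

Assign each item its position (1..8) in the first ordering, then rewrite the second ordering as that position sequence:
positions: 11→1, 13→2, 8→3, 18→4, 9→5, 4→6, 29→7, 21→8
second ordering as positions: [2, 5, 6, 7, 8, 3, 4, 1]
Discordant pairs = inversions in this position sequence.
2: 1 → 1
5: 3, 4, 1 → 3
6: 3, 4, 1 → 3
7: 3, 4, 1 → 3
8: 3, 4, 1 → 3
3: 1 → 1
4: 1 → 1
1: 0
Total: 1 + 3 + 3 + 3 + 3 + 1 + 1 + 0 = 15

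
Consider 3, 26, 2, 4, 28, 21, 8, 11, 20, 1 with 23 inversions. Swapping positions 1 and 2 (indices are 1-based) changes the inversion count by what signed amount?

Positions 1 and 2 hold 3 and 26; after swapping, the array is [26, 3, 2, 4, 28, 21, 8, 11, 20, 1].
Sweep left to right; for each value list the smaller values that follow it:
26: 8
3: 2
2: 1
4: 1
28: 5
21: 4
8: 1
11: 1
20: 1
1: 0
Sum: 8 + 2 + 1 + 1 + 5 + 4 + 1 + 1 + 1 + 0 = 24
Change: 24 − 23 = +1

+1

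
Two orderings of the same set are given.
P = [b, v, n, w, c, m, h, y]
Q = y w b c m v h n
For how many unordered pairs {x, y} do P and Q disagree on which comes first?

15

Assign each item its position (1..8) in the first ordering, then rewrite the second ordering as that position sequence:
positions: b→1, v→2, n→3, w→4, c→5, m→6, h→7, y→8
second ordering as positions: [8, 4, 1, 5, 6, 2, 7, 3]
Discordant pairs = inversions in this position sequence.
8: 4, 1, 5, 6, 2, 7, 3 → 7
4: 1, 2, 3 → 3
1: 0
5: 2, 3 → 2
6: 2, 3 → 2
2: 0
7: 3 → 1
3: 0
Total: 7 + 3 + 0 + 2 + 2 + 0 + 1 + 0 = 15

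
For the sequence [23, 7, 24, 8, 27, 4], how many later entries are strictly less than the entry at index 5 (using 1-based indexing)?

1

The element at index 5 is 27.
Elements after it: 4
Those smaller than 27: 4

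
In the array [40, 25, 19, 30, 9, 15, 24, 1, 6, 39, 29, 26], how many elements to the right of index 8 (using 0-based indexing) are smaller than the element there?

The element at index 8 is 6.
Elements after it: 39, 29, 26
None of them are smaller than 6.

0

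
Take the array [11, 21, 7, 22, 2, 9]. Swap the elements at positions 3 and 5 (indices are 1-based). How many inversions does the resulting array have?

8

Positions 3 and 5 hold 7 and 2; after swapping, the array is [11, 21, 2, 22, 7, 9].
Count, for each position, how many later elements it exceeds:
11 → 2, 7, 9 → 3
21 → 2, 7, 9 → 3
2 → none → 0
22 → 7, 9 → 2
7 → none → 0
9 → none → 0
Sum: 3 + 3 + 0 + 2 + 0 + 0 = 8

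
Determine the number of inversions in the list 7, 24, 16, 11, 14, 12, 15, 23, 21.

Count, for each position, how many later elements it exceeds:
7: 0
24: 7
16: 4
11: 0
14: 1
12: 0
15: 0
23: 1
21: 0
Sum: 0 + 7 + 4 + 0 + 1 + 0 + 0 + 1 + 0 = 13

13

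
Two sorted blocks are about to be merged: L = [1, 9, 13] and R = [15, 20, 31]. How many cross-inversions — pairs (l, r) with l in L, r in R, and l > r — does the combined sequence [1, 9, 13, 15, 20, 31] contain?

0 cross-inversions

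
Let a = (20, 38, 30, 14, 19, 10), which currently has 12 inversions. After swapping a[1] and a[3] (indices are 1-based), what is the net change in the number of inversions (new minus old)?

+1

Positions 1 and 3 hold 20 and 30; after swapping, the array is [30, 38, 20, 14, 19, 10].
For each element, count later entries that are smaller:
30 → 20, 14, 19, 10 → 4
38 → 20, 14, 19, 10 → 4
20 → 14, 19, 10 → 3
14 → 10 → 1
19 → 10 → 1
10 → none → 0
Sum: 4 + 4 + 3 + 1 + 1 + 0 = 13
Change: 13 − 12 = +1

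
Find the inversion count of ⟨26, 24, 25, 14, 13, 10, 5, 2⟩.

Count, for each position, how many later elements it exceeds:
26 → 24, 25, 14, 13, 10, 5, 2 → 7
24 → 14, 13, 10, 5, 2 → 5
25 → 14, 13, 10, 5, 2 → 5
14 → 13, 10, 5, 2 → 4
13 → 10, 5, 2 → 3
10 → 5, 2 → 2
5 → 2 → 1
2 → none → 0
Sum: 7 + 5 + 5 + 4 + 3 + 2 + 1 + 0 = 27

27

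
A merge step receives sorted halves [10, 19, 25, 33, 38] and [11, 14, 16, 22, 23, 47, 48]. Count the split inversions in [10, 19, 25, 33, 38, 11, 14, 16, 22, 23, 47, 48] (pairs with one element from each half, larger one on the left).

For each element r of the right run, count left-run elements greater than r:
r = 11: 19, 25, 33, 38 → 4
r = 14: 19, 25, 33, 38 → 4
r = 16: 19, 25, 33, 38 → 4
r = 22: 25, 33, 38 → 3
r = 23: 25, 33, 38 → 3
r = 47: none → 0
r = 48: none → 0
Cross-inversions: 4 + 4 + 4 + 3 + 3 + 0 + 0 = 18

18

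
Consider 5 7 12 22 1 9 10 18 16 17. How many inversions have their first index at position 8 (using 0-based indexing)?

0

The element at index 8 is 16.
Elements after it: 17
None of them are smaller than 16.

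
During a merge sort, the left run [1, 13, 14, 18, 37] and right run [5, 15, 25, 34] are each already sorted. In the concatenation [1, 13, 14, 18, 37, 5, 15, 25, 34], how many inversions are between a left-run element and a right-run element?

There are 8 cross-inversions.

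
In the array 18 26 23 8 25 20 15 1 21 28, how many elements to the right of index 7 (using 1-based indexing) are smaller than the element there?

The element at index 7 is 15.
Elements after it: 1, 21, 28
Those smaller than 15: 1

1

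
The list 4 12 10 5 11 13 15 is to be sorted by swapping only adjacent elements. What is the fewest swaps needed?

4 adjacent swaps

Each adjacent swap fixes exactly one inversion, so the minimum swap count equals the number of inversions.
Count inversions — for each element, later elements that are smaller:
4: none → 0
12: 10, 5, 11 → 3
10: 5 → 1
5: none → 0
11: none → 0
13: none → 0
15: none → 0
Total inversions: 0 + 3 + 1 + 0 + 0 + 0 + 0 = 4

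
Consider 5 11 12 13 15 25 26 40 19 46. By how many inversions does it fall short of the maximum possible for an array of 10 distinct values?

Maximum inversions for 10 distinct elements is C(10, 2) = 10·9/2 = 45.
Current inversions — for each element, count later smaller elements:
5: 0
11: 0
12: 0
13: 0
15: 0
25: 1
26: 1
40: 1
19: 0
46: 0
Current total: 0 + 0 + 0 + 0 + 0 + 1 + 1 + 1 + 0 + 0 = 3
Shortfall: 45 − 3 = 42

42 inversions short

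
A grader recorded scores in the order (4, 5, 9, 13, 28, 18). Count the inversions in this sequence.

1

Out-of-order index pairs (1-indexed):
(5,6): 28 > 18
That's 1 pair.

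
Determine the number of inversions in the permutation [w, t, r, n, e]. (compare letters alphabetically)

10

For each element, count later entries that are smaller:
w: 4
t: 3
r: 2
n: 1
e: 0
Sum: 4 + 3 + 2 + 1 + 0 = 10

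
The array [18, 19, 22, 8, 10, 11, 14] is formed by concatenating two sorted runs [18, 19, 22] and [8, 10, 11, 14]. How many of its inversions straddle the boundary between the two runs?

There are 12 cross-inversions.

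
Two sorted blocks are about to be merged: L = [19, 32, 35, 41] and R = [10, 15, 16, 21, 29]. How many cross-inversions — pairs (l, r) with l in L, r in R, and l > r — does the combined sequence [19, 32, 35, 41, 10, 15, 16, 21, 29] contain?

18 cross-inversions

For each element r of the right run, count left-run elements greater than r:
r = 10: 19, 32, 35, 41 → 4
r = 15: 19, 32, 35, 41 → 4
r = 16: 19, 32, 35, 41 → 4
r = 21: 32, 35, 41 → 3
r = 29: 32, 35, 41 → 3
Cross-inversions: 4 + 4 + 4 + 3 + 3 = 18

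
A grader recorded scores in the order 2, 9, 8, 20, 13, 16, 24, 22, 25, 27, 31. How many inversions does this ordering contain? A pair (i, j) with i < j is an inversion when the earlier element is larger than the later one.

Sweep left to right; for each value list the smaller values that follow it:
2: 0
9: 1
8: 0
20: 2
13: 0
16: 0
24: 1
22: 0
25: 0
27: 0
31: 0
Sum: 0 + 1 + 0 + 2 + 0 + 0 + 1 + 0 + 0 + 0 + 0 = 4

4 inversions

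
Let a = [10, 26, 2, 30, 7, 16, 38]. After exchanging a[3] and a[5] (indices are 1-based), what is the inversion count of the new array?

Positions 3 and 5 hold 2 and 7; after swapping, the array is [10, 26, 7, 30, 2, 16, 38].
For each element, count later entries that are smaller:
10 → 7, 2 → 2
26 → 7, 2, 16 → 3
7 → 2 → 1
30 → 2, 16 → 2
2 → none → 0
16 → none → 0
38 → none → 0
Sum: 2 + 3 + 1 + 2 + 0 + 0 + 0 = 8

8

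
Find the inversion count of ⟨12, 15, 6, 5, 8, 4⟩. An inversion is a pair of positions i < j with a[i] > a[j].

Out-of-order pairs: 12

Inversion pairs (indices are 0-based):
(0,2): 12 > 6
(0,3): 12 > 5
(0,4): 12 > 8
(0,5): 12 > 4
(1,2): 15 > 6
(1,3): 15 > 5
(1,4): 15 > 8
(1,5): 15 > 4
(2,3): 6 > 5
(2,5): 6 > 4
(3,5): 5 > 4
(4,5): 8 > 4
That's 12 pairs.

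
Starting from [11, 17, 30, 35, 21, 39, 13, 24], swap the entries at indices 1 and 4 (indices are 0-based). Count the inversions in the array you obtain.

Positions 1 and 4 hold 17 and 21; after swapping, the array is [11, 21, 30, 35, 17, 39, 13, 24].
Sweep left to right; for each value list the smaller values that follow it:
11 → none → 0
21 → 17, 13 → 2
30 → 17, 13, 24 → 3
35 → 17, 13, 24 → 3
17 → 13 → 1
39 → 13, 24 → 2
13 → none → 0
24 → none → 0
Sum: 0 + 2 + 3 + 3 + 1 + 2 + 0 + 0 = 11

Inversions: 11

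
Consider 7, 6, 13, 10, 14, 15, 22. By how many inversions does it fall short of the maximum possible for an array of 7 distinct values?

19

Maximum inversions for 7 distinct elements is C(7, 2) = 7·6/2 = 21.
Current inversions — for each element, count later smaller elements:
7: 1
6: 0
13: 1
10: 0
14: 0
15: 0
22: 0
Current total: 1 + 0 + 1 + 0 + 0 + 0 + 0 = 2
Shortfall: 21 − 2 = 19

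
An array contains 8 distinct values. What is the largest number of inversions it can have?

28

A reversed (strictly descending) arrangement makes every pair an inversion, giving C(8, 2) inversions.
C(8, 2) = 8·7/2 = 28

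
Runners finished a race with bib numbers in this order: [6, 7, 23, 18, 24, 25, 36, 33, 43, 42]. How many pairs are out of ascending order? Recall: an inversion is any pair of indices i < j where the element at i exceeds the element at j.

Sweep left to right; for each value list the smaller values that follow it:
6 → none → 0
7 → none → 0
23 → 18 → 1
18 → none → 0
24 → none → 0
25 → none → 0
36 → 33 → 1
33 → none → 0
43 → 42 → 1
42 → none → 0
Sum: 0 + 0 + 1 + 0 + 0 + 0 + 1 + 0 + 1 + 0 = 3

3 inversions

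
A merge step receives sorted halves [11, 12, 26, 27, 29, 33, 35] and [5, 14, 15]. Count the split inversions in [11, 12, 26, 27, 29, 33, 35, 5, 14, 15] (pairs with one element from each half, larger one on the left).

17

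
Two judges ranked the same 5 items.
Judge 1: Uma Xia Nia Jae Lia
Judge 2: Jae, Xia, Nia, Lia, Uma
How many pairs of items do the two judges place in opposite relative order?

6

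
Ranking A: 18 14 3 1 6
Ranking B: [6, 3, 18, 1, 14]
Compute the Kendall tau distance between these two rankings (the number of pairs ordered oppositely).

Assign each item its position (1..5) in the first ordering, then rewrite the second ordering as that position sequence:
positions: 18→1, 14→2, 3→3, 1→4, 6→5
second ordering as positions: [5, 3, 1, 4, 2]
Discordant pairs = inversions in this position sequence.
5: 3, 1, 4, 2 → 4
3: 1, 2 → 2
1: 0
4: 2 → 1
2: 0
Total: 4 + 2 + 0 + 1 + 0 = 7

7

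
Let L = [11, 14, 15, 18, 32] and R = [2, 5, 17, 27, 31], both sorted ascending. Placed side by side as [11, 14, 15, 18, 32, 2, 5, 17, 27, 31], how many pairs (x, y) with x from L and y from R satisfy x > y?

14

For each element r of the right run, count left-run elements greater than r:
r = 2: 11, 14, 15, 18, 32 → 5
r = 5: 11, 14, 15, 18, 32 → 5
r = 17: 18, 32 → 2
r = 27: 32 → 1
r = 31: 32 → 1
Cross-inversions: 5 + 5 + 2 + 1 + 1 = 14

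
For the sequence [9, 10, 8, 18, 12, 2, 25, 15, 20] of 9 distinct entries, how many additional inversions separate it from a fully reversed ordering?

Maximum inversions for 9 distinct elements is C(9, 2) = 9·8/2 = 36.
Current inversions — for each element, count later smaller elements:
9: 2
10: 2
8: 1
18: 3
12: 1
2: 0
25: 2
15: 0
20: 0
Current total: 2 + 2 + 1 + 3 + 1 + 0 + 2 + 0 + 0 = 11
Shortfall: 36 − 11 = 25

25 inversions short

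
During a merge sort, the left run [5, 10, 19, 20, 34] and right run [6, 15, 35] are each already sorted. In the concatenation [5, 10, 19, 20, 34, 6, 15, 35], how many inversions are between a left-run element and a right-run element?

Take each right-half value and tally the left-half values above it:
r = 6: 10, 19, 20, 34 → 4
r = 15: 19, 20, 34 → 3
r = 35: none → 0
Cross-inversions: 4 + 3 + 0 = 7

7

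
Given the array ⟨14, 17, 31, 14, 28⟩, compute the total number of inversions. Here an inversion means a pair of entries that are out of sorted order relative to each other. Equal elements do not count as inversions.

Listing every pair i<j with a[i]>a[j] (using 0-based positions):
(1,3): 17 > 14
(2,3): 31 > 14
(2,4): 31 > 28
That's 3 pairs.

3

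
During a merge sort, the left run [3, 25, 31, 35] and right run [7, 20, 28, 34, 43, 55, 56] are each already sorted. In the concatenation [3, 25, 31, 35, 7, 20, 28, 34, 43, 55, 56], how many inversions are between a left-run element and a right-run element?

Count, for every r in R, how many entries of L exceed r:
r = 7: 25, 31, 35 → 3
r = 20: 25, 31, 35 → 3
r = 28: 31, 35 → 2
r = 34: 35 → 1
r = 43: none → 0
r = 55: none → 0
r = 56: none → 0
Cross-inversions: 3 + 3 + 2 + 1 + 0 + 0 + 0 = 9

There are 9 cross-inversions.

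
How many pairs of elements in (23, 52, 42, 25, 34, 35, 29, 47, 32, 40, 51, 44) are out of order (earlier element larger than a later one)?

24 inversions

Element-by-element contributions:
23: 0
52: 10
42: 6
25: 0
34: 2
35: 2
29: 0
47: 3
32: 0
40: 0
51: 1
44: 0
Sum: 0 + 10 + 6 + 0 + 2 + 2 + 0 + 3 + 0 + 0 + 1 + 0 = 24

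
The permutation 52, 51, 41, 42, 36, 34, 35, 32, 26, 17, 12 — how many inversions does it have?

53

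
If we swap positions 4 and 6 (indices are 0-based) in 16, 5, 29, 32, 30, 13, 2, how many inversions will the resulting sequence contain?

Positions 4 and 6 hold 30 and 2; after swapping, the array is [16, 5, 29, 32, 2, 13, 30].
Sweep left to right; for each value list the smaller values that follow it:
16 → 5, 2, 13 → 3
5 → 2 → 1
29 → 2, 13 → 2
32 → 2, 13, 30 → 3
2 → none → 0
13 → none → 0
30 → none → 0
Sum: 3 + 1 + 2 + 3 + 0 + 0 + 0 = 9

9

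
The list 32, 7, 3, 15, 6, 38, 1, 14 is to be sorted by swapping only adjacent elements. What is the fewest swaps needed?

The minimum number of adjacent swaps to sort an array equals its inversion count, since every such swap removes exactly one inversion.
Count inversions — for each element, later elements that are smaller:
32: 7, 3, 15, 6, 1, 14 → 6
7: 3, 6, 1 → 3
3: 1 → 1
15: 6, 1, 14 → 3
6: 1 → 1
38: 1, 14 → 2
1: none → 0
14: none → 0
Total inversions: 6 + 3 + 1 + 3 + 1 + 2 + 0 + 0 = 16

16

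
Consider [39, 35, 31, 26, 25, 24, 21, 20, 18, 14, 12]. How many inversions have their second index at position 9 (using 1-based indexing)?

8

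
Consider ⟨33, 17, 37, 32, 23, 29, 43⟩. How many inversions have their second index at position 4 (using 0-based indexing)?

3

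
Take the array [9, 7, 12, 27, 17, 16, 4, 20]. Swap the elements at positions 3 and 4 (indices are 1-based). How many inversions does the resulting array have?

Inversions: 12

Positions 3 and 4 hold 12 and 27; after swapping, the array is [9, 7, 27, 12, 17, 16, 4, 20].
Element-by-element contributions:
9: 2
7: 1
27: 5
12: 1
17: 2
16: 1
4: 0
20: 0
Sum: 2 + 1 + 5 + 1 + 2 + 1 + 0 + 0 = 12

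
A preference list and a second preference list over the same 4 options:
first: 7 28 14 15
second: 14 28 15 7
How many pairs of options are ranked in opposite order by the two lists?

4

Assign each item its position (1..4) in the first ordering, then rewrite the second ordering as that position sequence:
positions: 7→1, 28→2, 14→3, 15→4
second ordering as positions: [3, 2, 4, 1]
Discordant pairs = inversions in this position sequence.
3: 2, 1 → 2
2: 1 → 1
4: 1 → 1
1: 0
Total: 2 + 1 + 1 + 0 = 4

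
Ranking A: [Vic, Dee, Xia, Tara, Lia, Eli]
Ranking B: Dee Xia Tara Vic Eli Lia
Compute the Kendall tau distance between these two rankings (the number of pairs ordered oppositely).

4

Assign each item its position (1..6) in the first ordering, then rewrite the second ordering as that position sequence:
positions: Vic→1, Dee→2, Xia→3, Tara→4, Lia→5, Eli→6
second ordering as positions: [2, 3, 4, 1, 6, 5]
Discordant pairs = inversions in this position sequence.
2: 1 → 1
3: 1 → 1
4: 1 → 1
1: 0
6: 5 → 1
5: 0
Total: 1 + 1 + 1 + 0 + 1 + 0 = 4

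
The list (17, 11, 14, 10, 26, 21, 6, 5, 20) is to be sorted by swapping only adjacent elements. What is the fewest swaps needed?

21 swaps

The minimum number of adjacent swaps to sort an array equals its inversion count, since every such swap removes exactly one inversion.
Count inversions — for each element, later elements that are smaller:
17: 11, 14, 10, 6, 5 → 5
11: 10, 6, 5 → 3
14: 10, 6, 5 → 3
10: 6, 5 → 2
26: 21, 6, 5, 20 → 4
21: 6, 5, 20 → 3
6: 5 → 1
5: none → 0
20: none → 0
Total inversions: 5 + 3 + 3 + 2 + 4 + 3 + 1 + 0 + 0 = 21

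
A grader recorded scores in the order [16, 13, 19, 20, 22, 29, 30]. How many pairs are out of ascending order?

1

Inversion pairs (indices are 0-based):
(0,1): 16 > 13
That's 1 pair.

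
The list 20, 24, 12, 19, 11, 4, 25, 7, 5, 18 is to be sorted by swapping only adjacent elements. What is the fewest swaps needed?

The minimum number of adjacent swaps to sort an array equals its inversion count, since every such swap removes exactly one inversion.
Count inversions — for each element, later elements that are smaller:
20: 12, 19, 11, 4, 7, 5, 18 → 7
24: 12, 19, 11, 4, 7, 5, 18 → 7
12: 11, 4, 7, 5 → 4
19: 11, 4, 7, 5, 18 → 5
11: 4, 7, 5 → 3
4: none → 0
25: 7, 5, 18 → 3
7: 5 → 1
5: none → 0
18: none → 0
Total inversions: 7 + 7 + 4 + 5 + 3 + 0 + 3 + 1 + 0 + 0 = 30

There are 30 adjacent swaps.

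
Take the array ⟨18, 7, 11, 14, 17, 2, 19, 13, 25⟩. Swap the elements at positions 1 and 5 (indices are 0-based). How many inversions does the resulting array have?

12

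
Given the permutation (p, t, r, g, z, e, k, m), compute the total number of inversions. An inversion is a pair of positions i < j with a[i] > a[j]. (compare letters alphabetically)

Inversions: 17

Element-by-element contributions:
p → g, e, k, m → 4
t → r, g, e, k, m → 5
r → g, e, k, m → 4
g → e → 1
z → e, k, m → 3
e → none → 0
k → none → 0
m → none → 0
Sum: 4 + 5 + 4 + 1 + 3 + 0 + 0 + 0 = 17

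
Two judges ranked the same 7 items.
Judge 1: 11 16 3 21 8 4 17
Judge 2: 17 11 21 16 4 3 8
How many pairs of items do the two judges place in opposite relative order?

10

Assign each item its position (1..7) in the first ordering, then rewrite the second ordering as that position sequence:
positions: 11→1, 16→2, 3→3, 21→4, 8→5, 4→6, 17→7
second ordering as positions: [7, 1, 4, 2, 6, 3, 5]
Discordant pairs = inversions in this position sequence.
7: 1, 4, 2, 6, 3, 5 → 6
1: 0
4: 2, 3 → 2
2: 0
6: 3, 5 → 2
3: 0
5: 0
Total: 6 + 0 + 2 + 0 + 2 + 0 + 0 = 10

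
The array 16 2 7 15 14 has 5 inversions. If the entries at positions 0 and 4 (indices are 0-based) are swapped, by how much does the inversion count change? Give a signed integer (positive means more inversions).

Positions 0 and 4 hold 16 and 14; after swapping, the array is [14, 2, 7, 15, 16].
Element-by-element contributions:
14 → 2, 7 → 2
2 → none → 0
7 → none → 0
15 → none → 0
16 → none → 0
Sum: 2 + 0 + 0 + 0 + 0 = 2
Change: 2 − 5 = -3

-3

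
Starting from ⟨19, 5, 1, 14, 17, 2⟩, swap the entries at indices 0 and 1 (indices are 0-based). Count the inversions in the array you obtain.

Positions 0 and 1 hold 19 and 5; after swapping, the array is [5, 19, 1, 14, 17, 2].
Count, for each position, how many later elements it exceeds:
5 → 1, 2 → 2
19 → 1, 14, 17, 2 → 4
1 → none → 0
14 → 2 → 1
17 → 2 → 1
2 → none → 0
Sum: 2 + 4 + 0 + 1 + 1 + 0 = 8

8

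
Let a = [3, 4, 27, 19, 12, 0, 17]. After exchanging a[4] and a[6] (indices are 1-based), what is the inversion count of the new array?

Positions 4 and 6 hold 19 and 0; after swapping, the array is [3, 4, 27, 0, 12, 19, 17].
For each element, count later entries that are smaller:
3 → 0 → 1
4 → 0 → 1
27 → 0, 12, 19, 17 → 4
0 → none → 0
12 → none → 0
19 → 17 → 1
17 → none → 0
Sum: 1 + 1 + 4 + 0 + 0 + 1 + 0 = 7

7 inversions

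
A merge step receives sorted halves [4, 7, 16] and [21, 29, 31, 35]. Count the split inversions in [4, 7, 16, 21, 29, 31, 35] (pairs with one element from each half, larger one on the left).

Split inversions: 0

Take each right-half value and tally the left-half values above it:
r = 21: none → 0
r = 29: none → 0
r = 31: none → 0
r = 35: none → 0
Cross-inversions: 0 + 0 + 0 + 0 = 0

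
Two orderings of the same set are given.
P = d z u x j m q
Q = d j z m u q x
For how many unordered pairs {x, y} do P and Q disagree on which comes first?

There are 6 disagreeing pairs.

Assign each item its position (1..7) in the first ordering, then rewrite the second ordering as that position sequence:
positions: d→1, z→2, u→3, x→4, j→5, m→6, q→7
second ordering as positions: [1, 5, 2, 6, 3, 7, 4]
Discordant pairs = inversions in this position sequence.
1: 0
5: 2, 3, 4 → 3
2: 0
6: 3, 4 → 2
3: 0
7: 4 → 1
4: 0
Total: 0 + 3 + 0 + 2 + 0 + 1 + 0 = 6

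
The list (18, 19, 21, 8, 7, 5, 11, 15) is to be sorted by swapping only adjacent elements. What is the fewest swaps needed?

18

The minimum number of adjacent swaps to sort an array equals its inversion count, since every such swap removes exactly one inversion.
Count inversions — for each element, later elements that are smaller:
18: 8, 7, 5, 11, 15 → 5
19: 8, 7, 5, 11, 15 → 5
21: 8, 7, 5, 11, 15 → 5
8: 7, 5 → 2
7: 5 → 1
5: none → 0
11: none → 0
15: none → 0
Total inversions: 5 + 5 + 5 + 2 + 1 + 0 + 0 + 0 = 18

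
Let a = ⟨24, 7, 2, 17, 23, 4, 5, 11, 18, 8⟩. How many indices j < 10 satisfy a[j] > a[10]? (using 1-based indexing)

5

The element at index 10 is 8.
Elements before it: 24, 7, 2, 17, 23, 4, 5, 11, 18
Those larger than 8: 24, 17, 23, 11, 18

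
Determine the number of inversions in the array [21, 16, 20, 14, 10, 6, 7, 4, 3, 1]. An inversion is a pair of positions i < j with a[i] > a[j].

For each element, count later entries that are smaller:
21: 9
16: 7
20: 7
14: 6
10: 5
6: 3
7: 3
4: 2
3: 1
1: 0
Sum: 9 + 7 + 7 + 6 + 5 + 3 + 3 + 2 + 1 + 0 = 43

Inversions: 43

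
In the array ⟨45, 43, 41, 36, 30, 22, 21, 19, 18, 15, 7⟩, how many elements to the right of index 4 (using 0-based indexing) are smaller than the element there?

The element at index 4 is 30.
Elements after it: 22, 21, 19, 18, 15, 7
Those smaller than 30: 22, 21, 19, 18, 15, 7

6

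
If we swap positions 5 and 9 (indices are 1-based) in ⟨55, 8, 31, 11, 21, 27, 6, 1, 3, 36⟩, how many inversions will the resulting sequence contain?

26

Positions 5 and 9 hold 21 and 3; after swapping, the array is [55, 8, 31, 11, 3, 27, 6, 1, 21, 36].
For each element, count later entries that are smaller:
55: 9
8: 3
31: 6
11: 3
3: 1
27: 3
6: 1
1: 0
21: 0
36: 0
Sum: 9 + 3 + 6 + 3 + 1 + 3 + 1 + 0 + 0 + 0 = 26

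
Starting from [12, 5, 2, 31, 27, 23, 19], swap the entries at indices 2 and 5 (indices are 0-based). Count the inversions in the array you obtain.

10

Positions 2 and 5 hold 2 and 23; after swapping, the array is [12, 5, 23, 31, 27, 2, 19].
Sweep left to right; for each value list the smaller values that follow it:
12: 2
5: 1
23: 2
31: 3
27: 2
2: 0
19: 0
Sum: 2 + 1 + 2 + 3 + 2 + 0 + 0 = 10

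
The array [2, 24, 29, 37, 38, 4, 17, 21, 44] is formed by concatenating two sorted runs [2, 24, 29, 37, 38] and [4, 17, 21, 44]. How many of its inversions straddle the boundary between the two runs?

For each element r of the right run, count left-run elements greater than r:
r = 4: 24, 29, 37, 38 → 4
r = 17: 24, 29, 37, 38 → 4
r = 21: 24, 29, 37, 38 → 4
r = 44: none → 0
Cross-inversions: 4 + 4 + 4 + 0 = 12

Split inversions: 12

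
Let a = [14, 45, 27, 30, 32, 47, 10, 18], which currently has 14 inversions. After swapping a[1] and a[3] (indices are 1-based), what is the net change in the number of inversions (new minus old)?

+1

Positions 1 and 3 hold 14 and 27; after swapping, the array is [27, 45, 14, 30, 32, 47, 10, 18].
Sweep left to right; for each value list the smaller values that follow it:
27: 3
45: 5
14: 1
30: 2
32: 2
47: 2
10: 0
18: 0
Sum: 3 + 5 + 1 + 2 + 2 + 2 + 0 + 0 = 15
Change: 15 − 14 = +1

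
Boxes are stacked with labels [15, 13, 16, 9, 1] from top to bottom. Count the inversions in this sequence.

8

Listing every pair i<j with a[i]>a[j] (using 0-based positions):
(0,1): 15 > 13
(0,3): 15 > 9
(0,4): 15 > 1
(1,3): 13 > 9
(1,4): 13 > 1
(2,3): 16 > 9
(2,4): 16 > 1
(3,4): 9 > 1
That's 8 pairs.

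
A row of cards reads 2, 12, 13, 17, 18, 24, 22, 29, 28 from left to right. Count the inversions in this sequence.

2

Element-by-element contributions:
2: 0
12: 0
13: 0
17: 0
18: 0
24: 1
22: 0
29: 1
28: 0
Sum: 0 + 0 + 0 + 0 + 0 + 1 + 0 + 1 + 0 = 2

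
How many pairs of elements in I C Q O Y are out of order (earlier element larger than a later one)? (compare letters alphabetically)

Listing every pair i<j with a[i]>a[j] (using 1-based positions):
(1,2): I > C
(3,4): Q > O
That's 2 pairs.

2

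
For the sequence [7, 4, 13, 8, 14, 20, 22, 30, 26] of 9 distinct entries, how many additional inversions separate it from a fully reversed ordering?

33 inversions short

Maximum inversions for 9 distinct elements is C(9, 2) = 9·8/2 = 36.
Current inversions — for each element, count later smaller elements:
7: 1
4: 0
13: 1
8: 0
14: 0
20: 0
22: 0
30: 1
26: 0
Current total: 1 + 0 + 1 + 0 + 0 + 0 + 0 + 1 + 0 = 3
Shortfall: 36 − 3 = 33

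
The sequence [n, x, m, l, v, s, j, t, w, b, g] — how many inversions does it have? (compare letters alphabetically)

35

Count, for each position, how many later elements it exceeds:
n → m, l, j, b, g → 5
x → m, l, v, s, j, t, w, b, g → 9
m → l, j, b, g → 4
l → j, b, g → 3
v → s, j, t, b, g → 5
s → j, b, g → 3
j → b, g → 2
t → b, g → 2
w → b, g → 2
b → none → 0
g → none → 0
Sum: 5 + 9 + 4 + 3 + 5 + 3 + 2 + 2 + 2 + 0 + 0 = 35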